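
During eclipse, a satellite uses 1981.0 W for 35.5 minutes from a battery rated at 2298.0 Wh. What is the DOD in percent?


E_used = P * t / 60 = 1981.0 * 35.5 / 60 = 1172.0917 Wh
DOD = E_used / E_total * 100 = 1172.0917 / 2298.0 * 100
DOD = 51.0049 %

51.0049 %


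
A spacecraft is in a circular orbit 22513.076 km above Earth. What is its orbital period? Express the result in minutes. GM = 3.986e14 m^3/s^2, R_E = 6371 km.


r = 28884.0760 km = 2.8884076e+07 m
T = 2*pi*sqrt(r^3/mu) = 2*pi*sqrt(2.4097691e+22 / 3.986e14)
T = 48853.8663 s = 814.2311 min

814.2311 minutes


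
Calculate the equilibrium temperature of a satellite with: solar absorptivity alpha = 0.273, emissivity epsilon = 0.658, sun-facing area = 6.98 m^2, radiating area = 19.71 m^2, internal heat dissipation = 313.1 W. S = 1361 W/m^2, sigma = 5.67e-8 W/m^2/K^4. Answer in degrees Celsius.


Numerator = alpha*S*A_sun + Q_int = 0.273*1361*6.98 + 313.1 = 2906.5399 W
Denominator = eps*sigma*A_rad = 0.658*5.67e-8*19.71 = 7.3535251e-07 W/K^4
T^4 = 3.9525805e+09 K^4
T = 250.7380 K = -22.4120 C

-22.4120 degrees Celsius


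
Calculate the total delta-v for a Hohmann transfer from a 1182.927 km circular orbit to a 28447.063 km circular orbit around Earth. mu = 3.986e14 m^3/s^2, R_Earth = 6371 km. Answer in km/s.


r1 = 7553.9270 km = 7.553927e+06 m
r2 = 34818.0630 km = 3.4818063e+07 m
dv1 = sqrt(mu/r1)*(sqrt(2*r2/(r1+r2)) - 1) = 2048.2605 m/s
dv2 = sqrt(mu/r2)*(1 - sqrt(2*r1/(r1+r2))) = 1363.1434 m/s
total dv = |dv1| + |dv2| = 2048.2605 + 1363.1434 = 3411.4039 m/s = 3.4114 km/s

3.4114 km/s


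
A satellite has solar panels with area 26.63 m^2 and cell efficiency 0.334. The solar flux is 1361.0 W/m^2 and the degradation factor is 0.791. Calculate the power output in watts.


P = area * eta * S * degradation
P = 26.63 * 0.334 * 1361.0 * 0.791
P = 9575.2967 W

9575.2967 W


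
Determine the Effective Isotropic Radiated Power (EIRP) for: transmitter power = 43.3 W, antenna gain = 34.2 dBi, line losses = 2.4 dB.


Pt = 43.3 W = 16.3649 dBW
EIRP = Pt_dBW + Gt - losses = 16.3649 + 34.2 - 2.4 = 48.1649 dBW

48.1649 dBW


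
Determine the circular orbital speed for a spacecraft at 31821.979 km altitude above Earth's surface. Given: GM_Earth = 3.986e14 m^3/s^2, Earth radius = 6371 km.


r = R_E + alt = 6371.0 + 31821.979 = 38192.9790 km = 3.8192979e+07 m
v = sqrt(mu/r) = sqrt(3.986e14 / 3.8192979e+07) = 3230.5531 m/s = 3.2306 km/s

3.2306 km/s


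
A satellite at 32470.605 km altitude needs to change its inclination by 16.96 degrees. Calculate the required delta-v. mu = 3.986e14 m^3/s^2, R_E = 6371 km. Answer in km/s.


r = 38841.6050 km = 3.8841605e+07 m
V = sqrt(mu/r) = 3203.4656 m/s
di = 16.96 deg = 0.2960078 rad
dV = 2*V*sin(di/2) = 2*3203.4656*sin(0.1480039)
dV = 944.7928 m/s = 0.9447928 km/s

0.9448 km/s


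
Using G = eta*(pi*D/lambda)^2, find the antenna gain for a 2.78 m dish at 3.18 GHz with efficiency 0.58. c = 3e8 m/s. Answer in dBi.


lambda = c/f = 3e8 / 3.18e+09 = 0.09433962 m
G = eta*(pi*D/lambda)^2 = 0.58*(pi*2.78/0.09433962)^2
G = 4970.8317 (linear)
G = 10*log10(4970.8317) = 36.9643 dBi

36.9643 dBi


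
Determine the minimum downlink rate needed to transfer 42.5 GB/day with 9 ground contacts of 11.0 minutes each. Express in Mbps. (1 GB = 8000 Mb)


total contact time = 9 * 11.0 * 60 = 5940.0000 s
data = 42.5 GB = 340000.0000 Mb
rate = 340000.0000 / 5940.0000 = 57.2391 Mbps

57.2391 Mbps


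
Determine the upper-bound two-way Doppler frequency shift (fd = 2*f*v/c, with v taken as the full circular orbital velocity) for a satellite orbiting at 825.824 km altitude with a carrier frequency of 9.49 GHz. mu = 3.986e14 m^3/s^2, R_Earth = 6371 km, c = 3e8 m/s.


r = 7.196824e+06 m
v = sqrt(mu/r) = 7442.1463 m/s (worst-case radial velocity)
f = 9.49 GHz = 9.49e+09 Hz
fd = 2*f*v/c = 2*9.49e+09*7442.1463/3.0e+08
fd = 470839.7924 Hz

470839.7924 Hz


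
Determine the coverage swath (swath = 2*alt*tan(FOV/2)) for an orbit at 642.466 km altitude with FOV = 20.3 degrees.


FOV = 20.3 deg = 0.3543018 rad
swath = 2 * alt * tan(FOV/2) = 2 * 642.466 * tan(0.1771509)
swath = 2 * 642.466 * 0.1790276
swath = 230.0383 km

230.0383 km


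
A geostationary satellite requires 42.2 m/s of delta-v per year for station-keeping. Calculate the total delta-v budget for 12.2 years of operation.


dV = rate * years = 42.2 * 12.2
dV = 514.8400 m/s

514.8400 m/s


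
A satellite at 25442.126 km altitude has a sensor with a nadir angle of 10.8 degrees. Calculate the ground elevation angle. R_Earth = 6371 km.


r = R_E + alt = 31813.1260 km
Law of sines in the satellite / Earth-center / ground-point triangle:
  sin(nadir)/R_E = sin(90 + el)/r  =>  cos(el) = (r/R_E)*sin(nadir)
cos(el) = (31813.1260 / 6371.0000) * sin(10.8 deg) = 0.935675
el = arccos(0.935675) = 20.6625 deg
(Earth-central angle = 90 - nadir - el = 58.5375 deg)

20.6625 degrees


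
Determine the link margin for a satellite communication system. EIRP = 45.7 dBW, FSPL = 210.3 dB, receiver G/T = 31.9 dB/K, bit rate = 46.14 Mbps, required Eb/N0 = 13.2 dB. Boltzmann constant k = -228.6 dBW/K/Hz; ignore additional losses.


C/N0 = EIRP - FSPL + G/T - k = 45.7 - 210.3 + 31.9 - (-228.6)
C/N0 = 95.9000 dB-Hz
R_b = 46.14 Mbps = 4.614e+07 bps -> 10*log10(R_b) = 76.6408 dB-Hz
Eb/N0 = C/N0 - 10*log10(R_b) = 95.9000 - 76.6408 = 19.2592 dB
Margin = Eb/N0 - Eb/N0_req = 19.2592 - 13.2 = 6.0592 dB (link closes)

6.0592 dB


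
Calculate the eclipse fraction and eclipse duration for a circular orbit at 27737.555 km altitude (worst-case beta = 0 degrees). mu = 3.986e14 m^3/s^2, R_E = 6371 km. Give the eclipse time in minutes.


r = 34108.5550 km
T = 1044.8524 min
Eclipse fraction = arcsin(R_E/r)/pi = arcsin(6371.0000/34108.5550)/pi
= arcsin(0.186786)/pi = 0.05980709
Eclipse duration = 0.05980709 * 1044.8524 = 62.4896 min

62.4896 minutes


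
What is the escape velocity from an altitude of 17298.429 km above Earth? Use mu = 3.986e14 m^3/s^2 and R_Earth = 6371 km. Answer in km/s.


r = 6371.0 + 17298.429 = 23669.4290 km = 2.3669429e+07 m
v_esc = sqrt(2*mu/r) = sqrt(2*3.986e14 / 2.3669429e+07)
v_esc = 5803.4969 m/s = 5.8035 km/s

5.8035 km/s


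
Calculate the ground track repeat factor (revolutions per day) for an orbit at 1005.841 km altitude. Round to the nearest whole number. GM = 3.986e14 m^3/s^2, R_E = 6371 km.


r = 7.376841e+06 m
T = 2*pi*sqrt(r^3/mu) = 6305.4612 s = 105.0910 min
revs/day = 1440 / 105.0910 = 13.7024
Rounded: 14 revolutions per day

14 revolutions per day


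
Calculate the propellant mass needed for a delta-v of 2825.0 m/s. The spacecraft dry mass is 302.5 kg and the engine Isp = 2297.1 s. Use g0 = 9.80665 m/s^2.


ve = Isp * g0 = 2297.1 * 9.80665 = 22526.855715 m/s
mass ratio = exp(dv/ve) = exp(2825.0/22526.855715) = 1.13360846
m_prop = m_dry * (mr - 1) = 302.5 * (1.13360846 - 1)
m_prop = 40.4166 kg

40.4166 kg


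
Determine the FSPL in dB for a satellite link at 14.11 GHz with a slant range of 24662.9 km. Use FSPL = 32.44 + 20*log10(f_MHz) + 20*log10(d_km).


f = 14.11 GHz = 14110.0000 MHz
d = 24662.9 km
FSPL = 32.44 + 20*log10(14110.0000) + 20*log10(24662.9)
FSPL = 32.44 + 82.9905 + 87.8409
FSPL = 203.2714 dB

203.2714 dB


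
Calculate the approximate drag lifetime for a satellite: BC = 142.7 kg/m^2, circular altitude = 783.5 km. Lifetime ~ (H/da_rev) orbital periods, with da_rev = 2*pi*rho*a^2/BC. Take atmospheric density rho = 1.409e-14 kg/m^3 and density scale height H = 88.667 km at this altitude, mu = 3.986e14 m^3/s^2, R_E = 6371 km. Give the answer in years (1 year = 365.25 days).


a = R_E + alt = 7154.5000 km = 7.1545e+06 m
da_rev = 2*pi*rho*a^2/BC = 2*pi*1.409e-14*(7.1545e+06)^2/142.7 = 0.031755976 m per revolution
N = H/da_rev = 88667.0000 m / 0.031755976 m = 2.7921359e+06 revolutions
P = 2*pi*sqrt(a^3/mu) = 6022.5464 s
lifetime = N*P = 2.7921359e+06 * 6022.5464 = 1.6815768e+10 s = 194626.9429 days
years = 194626.9429 / 365.25 = 532.8595 years

532.8595 years


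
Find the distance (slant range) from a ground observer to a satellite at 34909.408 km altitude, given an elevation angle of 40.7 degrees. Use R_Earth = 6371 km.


h = 34909.408 km, el = 40.7 deg
d = -R_E*sin(el) + sqrt((R_E*sin(el))^2 + 2*R_E*h + h^2)
d = -6371.0000*sin(0.710349) + sqrt((6371.0000*0.6520984)^2 + 2*6371.0000*34909.408 + 34909.408^2)
d = 36842.3404 km

36842.3404 km


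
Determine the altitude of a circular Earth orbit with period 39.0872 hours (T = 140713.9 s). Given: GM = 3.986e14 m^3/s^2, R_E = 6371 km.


T = 140713.9 s
r = (mu*T^2/(4*pi^2))^(1/3) = (3.986e14 * 140713.9^2 / (4*pi^2))^(1/3)
r = 5.8472346e+07 m = 58472.3461 km
alt = r - R_E = 58472.3461 - 6371 = 52101.3461 km

52101.3461 km


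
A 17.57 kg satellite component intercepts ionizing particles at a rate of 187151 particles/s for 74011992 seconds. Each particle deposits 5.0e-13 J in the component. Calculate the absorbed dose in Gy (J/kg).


Total energy deposited = rate * time * E_per
  = 187151 * 74011992 * 5.0e-13 = 6.9257 J
Dose = E_total / mass = 6.9257 / 17.57
Dose = 0.3941781 Gy

0.3942 Gy


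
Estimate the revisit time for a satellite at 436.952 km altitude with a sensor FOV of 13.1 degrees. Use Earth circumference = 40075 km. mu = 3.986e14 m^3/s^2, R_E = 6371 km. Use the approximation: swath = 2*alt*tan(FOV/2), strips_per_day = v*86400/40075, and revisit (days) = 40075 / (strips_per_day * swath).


swath = 2*436.952*tan(0.1143191) = 100.3414 km
v = sqrt(mu/r) = 7651.7435 m/s = 7.6517 km/s
strips/day = v*86400/40075 = 7.6517*86400/40075 = 16.4968
coverage/day = strips * swath = 16.4968 * 100.3414 = 1655.3152 km
revisit = 40075 / 1655.3152 = 24.2099 days

24.2099 days


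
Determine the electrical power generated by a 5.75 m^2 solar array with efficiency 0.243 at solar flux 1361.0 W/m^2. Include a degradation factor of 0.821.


P = area * eta * S * degradation
P = 5.75 * 0.243 * 1361.0 * 0.821
P = 1561.2606 W

1561.2606 W


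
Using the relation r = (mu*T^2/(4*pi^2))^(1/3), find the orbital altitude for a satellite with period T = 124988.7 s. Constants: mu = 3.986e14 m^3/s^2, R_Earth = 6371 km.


T = 124988.7 s
r = (mu*T^2/(4*pi^2))^(1/3) = (3.986e14 * 124988.7^2 / (4*pi^2))^(1/3)
r = 5.4030587e+07 m = 54030.5871 km
alt = r - R_E = 54030.5871 - 6371 = 47659.5871 km

47659.5871 km


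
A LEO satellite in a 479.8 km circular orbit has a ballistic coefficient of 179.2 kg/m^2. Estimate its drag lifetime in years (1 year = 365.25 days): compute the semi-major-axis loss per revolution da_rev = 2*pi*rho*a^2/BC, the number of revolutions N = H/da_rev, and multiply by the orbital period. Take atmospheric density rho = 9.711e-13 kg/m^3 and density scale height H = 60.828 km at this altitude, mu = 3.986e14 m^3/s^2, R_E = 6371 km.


a = R_E + alt = 6850.8000 km = 6.8508e+06 m
da_rev = 2*pi*rho*a^2/BC = 2*pi*9.711e-13*(6.8508e+06)^2/179.2 = 1.598043 m per revolution
N = H/da_rev = 60828.0000 m / 1.598043 m = 38064.0629 revolutions
P = 2*pi*sqrt(a^3/mu) = 5643.1703 s
lifetime = N*P = 38064.0629 * 5643.1703 = 2.1480199e+08 s = 2486.1341 days
years = 2486.1341 / 365.25 = 6.8067 years

6.8067 years


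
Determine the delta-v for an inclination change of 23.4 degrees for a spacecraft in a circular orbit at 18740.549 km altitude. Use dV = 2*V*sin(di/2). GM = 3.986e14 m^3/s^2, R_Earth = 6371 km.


r = 25111.5490 km = 2.5111549e+07 m
V = sqrt(mu/r) = 3984.1153 m/s
di = 23.4 deg = 0.408407 rad
dV = 2*V*sin(di/2) = 2*3984.1153*sin(0.2042035)
dV = 1615.8559 m/s = 1.6159 km/s

1.6159 km/s


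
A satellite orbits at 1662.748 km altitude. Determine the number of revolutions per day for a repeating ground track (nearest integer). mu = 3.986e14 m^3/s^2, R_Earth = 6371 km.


r = 8.033748e+06 m
T = 2*pi*sqrt(r^3/mu) = 7166.1935 s = 119.4366 min
revs/day = 1440 / 119.4366 = 12.0566
Rounded: 12 revolutions per day

12 revolutions per day


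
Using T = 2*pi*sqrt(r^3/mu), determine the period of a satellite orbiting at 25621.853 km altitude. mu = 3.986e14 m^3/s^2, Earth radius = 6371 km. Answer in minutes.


r = 31992.8530 km = 3.1992853e+07 m
T = 2*pi*sqrt(r^3/mu) = 2*pi*sqrt(3.2746049e+22 / 3.986e14)
T = 56949.5999 s = 949.1600 min

949.1600 minutes


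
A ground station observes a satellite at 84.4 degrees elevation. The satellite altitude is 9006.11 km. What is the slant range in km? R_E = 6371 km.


h = 9006.11 km, el = 84.4 deg
d = -R_E*sin(el) + sqrt((R_E*sin(el))^2 + 2*R_E*h + h^2)
d = -6371.0000*sin(1.4731) + sqrt((6371.0000*0.9952274)^2 + 2*6371.0000*9006.11 + 9006.11^2)
d = 9023.9433 km

9023.9433 km


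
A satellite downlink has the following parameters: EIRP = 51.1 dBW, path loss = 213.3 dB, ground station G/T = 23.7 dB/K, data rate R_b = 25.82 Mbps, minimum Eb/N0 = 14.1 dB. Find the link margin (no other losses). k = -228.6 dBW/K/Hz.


C/N0 = EIRP - FSPL + G/T - k = 51.1 - 213.3 + 23.7 - (-228.6)
C/N0 = 90.1000 dB-Hz
R_b = 25.82 Mbps = 2.582e+07 bps -> 10*log10(R_b) = 74.1196 dB-Hz
Eb/N0 = C/N0 - 10*log10(R_b) = 90.1000 - 74.1196 = 15.9804 dB
Margin = Eb/N0 - Eb/N0_req = 15.9804 - 14.1 = 1.8804 dB (link closes)

1.8804 dB


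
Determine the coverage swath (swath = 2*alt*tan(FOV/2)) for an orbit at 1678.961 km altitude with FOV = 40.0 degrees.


FOV = 40.0 deg = 0.6981317 rad
swath = 2 * alt * tan(FOV/2) = 2 * 1678.961 * tan(0.3490659)
swath = 2 * 1678.961 * 0.3639702
swath = 1222.1837 km

1222.1837 km


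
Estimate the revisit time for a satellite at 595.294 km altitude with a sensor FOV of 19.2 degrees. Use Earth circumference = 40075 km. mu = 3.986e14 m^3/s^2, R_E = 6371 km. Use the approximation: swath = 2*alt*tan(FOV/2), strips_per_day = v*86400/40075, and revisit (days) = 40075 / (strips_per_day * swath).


swath = 2*595.294*tan(0.1675516) = 201.3729 km
v = sqrt(mu/r) = 7564.2826 m/s = 7.5643 km/s
strips/day = v*86400/40075 = 7.5643*86400/40075 = 16.3083
coverage/day = strips * swath = 16.3083 * 201.3729 = 3284.0439 km
revisit = 40075 / 3284.0439 = 12.2029 days

12.2029 days


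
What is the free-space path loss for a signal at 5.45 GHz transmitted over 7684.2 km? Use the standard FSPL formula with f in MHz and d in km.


f = 5.45 GHz = 5450.0000 MHz
d = 7684.2 km
FSPL = 32.44 + 20*log10(5450.0000) + 20*log10(7684.2)
FSPL = 32.44 + 74.7279 + 77.7120
FSPL = 184.8799 dB

184.8799 dB


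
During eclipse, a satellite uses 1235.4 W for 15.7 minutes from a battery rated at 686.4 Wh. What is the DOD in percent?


E_used = P * t / 60 = 1235.4 * 15.7 / 60 = 323.2630 Wh
DOD = E_used / E_total * 100 = 323.2630 / 686.4 * 100
DOD = 47.0954 %

47.0954 %


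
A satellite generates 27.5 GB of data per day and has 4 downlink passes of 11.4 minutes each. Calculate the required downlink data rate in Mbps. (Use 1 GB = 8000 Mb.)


total contact time = 4 * 11.4 * 60 = 2736.0000 s
data = 27.5 GB = 220000.0000 Mb
rate = 220000.0000 / 2736.0000 = 80.4094 Mbps

80.4094 Mbps


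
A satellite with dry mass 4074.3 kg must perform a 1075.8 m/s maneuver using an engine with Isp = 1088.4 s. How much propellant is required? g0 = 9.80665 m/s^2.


ve = Isp * g0 = 1088.4 * 9.80665 = 10673.557860 m/s
mass ratio = exp(dv/ve) = exp(1075.8/10673.557860) = 1.10604560
m_prop = m_dry * (mr - 1) = 4074.3 * (1.10604560 - 1)
m_prop = 432.0616 kg

432.0616 kg


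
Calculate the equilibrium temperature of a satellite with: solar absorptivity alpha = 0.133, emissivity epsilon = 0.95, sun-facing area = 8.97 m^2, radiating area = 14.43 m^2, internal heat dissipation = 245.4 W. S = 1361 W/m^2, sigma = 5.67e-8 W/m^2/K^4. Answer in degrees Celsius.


Numerator = alpha*S*A_sun + Q_int = 0.133*1361*8.97 + 245.4 = 1869.0866 W
Denominator = eps*sigma*A_rad = 0.95*5.67e-8*14.43 = 7.7727195e-07 W/K^4
T^4 = 2.4046752e+09 K^4
T = 221.4441 K = -51.7059 C

-51.7059 degrees Celsius


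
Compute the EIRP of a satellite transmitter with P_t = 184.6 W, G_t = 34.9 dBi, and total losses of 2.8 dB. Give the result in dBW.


Pt = 184.6 W = 22.6623 dBW
EIRP = Pt_dBW + Gt - losses = 22.6623 + 34.9 - 2.8 = 54.7623 dBW

54.7623 dBW


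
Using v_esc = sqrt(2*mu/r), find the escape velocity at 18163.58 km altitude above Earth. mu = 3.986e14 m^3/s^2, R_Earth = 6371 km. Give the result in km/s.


r = 6371.0 + 18163.58 = 24534.5800 km = 2.453458e+07 m
v_esc = sqrt(2*mu/r) = sqrt(2*3.986e14 / 2.453458e+07)
v_esc = 5700.2556 m/s = 5.7003 km/s

5.7003 km/s


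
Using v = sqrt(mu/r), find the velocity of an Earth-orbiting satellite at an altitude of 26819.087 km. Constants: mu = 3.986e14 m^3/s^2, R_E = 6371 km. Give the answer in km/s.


r = R_E + alt = 6371.0 + 26819.087 = 33190.0870 km = 3.3190087e+07 m
v = sqrt(mu/r) = sqrt(3.986e14 / 3.3190087e+07) = 3465.4884 m/s = 3.4655 km/s

3.4655 km/s


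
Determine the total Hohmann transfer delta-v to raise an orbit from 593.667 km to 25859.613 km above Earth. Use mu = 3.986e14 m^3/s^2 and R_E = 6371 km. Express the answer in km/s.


r1 = 6964.6670 km = 6.964667e+06 m
r2 = 32230.6130 km = 3.2230613e+07 m
dv1 = sqrt(mu/r1)*(sqrt(2*r2/(r1+r2)) - 1) = 2136.6014 m/s
dv2 = sqrt(mu/r2)*(1 - sqrt(2*r1/(r1+r2))) = 1420.2512 m/s
total dv = |dv1| + |dv2| = 2136.6014 + 1420.2512 = 3556.8526 m/s = 3.5569 km/s

3.5569 km/s


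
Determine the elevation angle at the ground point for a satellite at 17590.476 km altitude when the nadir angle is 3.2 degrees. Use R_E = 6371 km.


r = R_E + alt = 23961.4760 km
Law of sines in the satellite / Earth-center / ground-point triangle:
  sin(nadir)/R_E = sin(90 + el)/r  =>  cos(el) = (r/R_E)*sin(nadir)
cos(el) = (23961.4760 / 6371.0000) * sin(3.2 deg) = 0.209946
el = arccos(0.209946) = 77.8808 deg
(Earth-central angle = 90 - nadir - el = 8.9192 deg)

77.8808 degrees


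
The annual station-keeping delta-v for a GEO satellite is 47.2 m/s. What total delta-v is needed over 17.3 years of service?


dV = rate * years = 47.2 * 17.3
dV = 816.5600 m/s

816.5600 m/s


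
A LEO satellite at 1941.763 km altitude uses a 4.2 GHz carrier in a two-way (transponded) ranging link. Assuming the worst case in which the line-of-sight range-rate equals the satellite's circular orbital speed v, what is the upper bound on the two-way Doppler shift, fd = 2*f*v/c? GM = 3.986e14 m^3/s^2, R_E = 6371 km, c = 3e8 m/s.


r = 8.312763e+06 m
v = sqrt(mu/r) = 6924.6200 m/s (worst-case radial velocity)
f = 4.2 GHz = 4.2e+09 Hz
fd = 2*f*v/c = 2*4.2e+09*6924.6200/3.0e+08
fd = 193889.3609 Hz

193889.3609 Hz


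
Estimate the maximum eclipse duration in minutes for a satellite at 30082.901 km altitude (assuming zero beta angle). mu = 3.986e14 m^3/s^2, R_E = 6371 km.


r = 36453.9010 km
T = 1154.4523 min
Eclipse fraction = arcsin(R_E/r)/pi = arcsin(6371.0000/36453.9010)/pi
= arcsin(0.1747687)/pi = 0.05591776
Eclipse duration = 0.05591776 * 1154.4523 = 64.5544 min

64.5544 minutes


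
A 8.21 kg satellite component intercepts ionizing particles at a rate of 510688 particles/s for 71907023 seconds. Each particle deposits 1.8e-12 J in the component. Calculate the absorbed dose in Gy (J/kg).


Total energy deposited = rate * time * E_per
  = 510688 * 71907023 * 1.8e-12 = 66.0997 J
Dose = E_total / mass = 66.0997 / 8.21
Dose = 8.0511 Gy

8.0511 Gy


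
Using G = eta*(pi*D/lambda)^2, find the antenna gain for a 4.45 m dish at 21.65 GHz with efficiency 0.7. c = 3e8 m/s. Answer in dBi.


lambda = c/f = 3e8 / 2.165e+10 = 0.01385681 m
G = eta*(pi*D/lambda)^2 = 0.7*(pi*4.45/0.01385681)^2
G = 712510.2220 (linear)
G = 10*log10(712510.2220) = 58.5279 dBi

58.5279 dBi


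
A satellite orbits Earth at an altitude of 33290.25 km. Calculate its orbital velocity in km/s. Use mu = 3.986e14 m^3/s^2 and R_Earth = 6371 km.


r = R_E + alt = 6371.0 + 33290.25 = 39661.2500 km = 3.966125e+07 m
v = sqrt(mu/r) = sqrt(3.986e14 / 3.966125e+07) = 3170.1911 m/s = 3.1702 km/s

3.1702 km/s


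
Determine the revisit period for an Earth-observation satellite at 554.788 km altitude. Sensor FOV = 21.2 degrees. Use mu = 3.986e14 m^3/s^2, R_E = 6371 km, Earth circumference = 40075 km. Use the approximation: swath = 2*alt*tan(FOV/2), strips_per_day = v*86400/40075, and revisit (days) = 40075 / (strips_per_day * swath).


swath = 2*554.788*tan(0.1850049) = 207.6515 km
v = sqrt(mu/r) = 7586.3705 m/s = 7.5864 km/s
strips/day = v*86400/40075 = 7.5864*86400/40075 = 16.3559
coverage/day = strips * swath = 16.3559 * 207.6515 = 3396.3258 km
revisit = 40075 / 3396.3258 = 11.7995 days

11.7995 days


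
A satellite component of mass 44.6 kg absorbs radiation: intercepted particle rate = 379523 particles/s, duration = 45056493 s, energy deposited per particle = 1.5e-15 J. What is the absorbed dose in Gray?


Total energy deposited = rate * time * E_per
  = 379523 * 45056493 * 1.5e-15 = 0.02564996 J
Dose = E_total / mass = 0.02564996 / 44.6
Dose = 5.7511128e-04 Gy

5.7511e-04 Gy


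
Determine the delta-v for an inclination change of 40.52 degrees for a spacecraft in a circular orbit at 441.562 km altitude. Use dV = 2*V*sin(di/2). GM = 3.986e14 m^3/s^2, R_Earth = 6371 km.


r = 6812.5620 km = 6.812562e+06 m
V = sqrt(mu/r) = 7649.1542 m/s
di = 40.52 deg = 0.7072074 rad
dV = 2*V*sin(di/2) = 2*7649.1542*sin(0.3536037)
dV = 5297.5104 m/s = 5.2975 km/s

5.2975 km/s


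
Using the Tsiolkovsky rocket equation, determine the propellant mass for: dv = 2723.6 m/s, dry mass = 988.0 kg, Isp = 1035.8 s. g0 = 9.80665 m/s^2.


ve = Isp * g0 = 1035.8 * 9.80665 = 10157.728070 m/s
mass ratio = exp(dv/ve) = exp(2723.6/10157.728070) = 1.30751818
m_prop = m_dry * (mr - 1) = 988.0 * (1.30751818 - 1)
m_prop = 303.8280 kg

303.8280 kg


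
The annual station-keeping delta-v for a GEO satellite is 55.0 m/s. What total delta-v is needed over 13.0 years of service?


dV = rate * years = 55.0 * 13.0
dV = 715.0000 m/s

715.0000 m/s


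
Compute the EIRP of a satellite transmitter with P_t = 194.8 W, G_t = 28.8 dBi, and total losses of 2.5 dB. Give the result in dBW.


Pt = 194.8 W = 22.8959 dBW
EIRP = Pt_dBW + Gt - losses = 22.8959 + 28.8 - 2.5 = 49.1959 dBW

49.1959 dBW


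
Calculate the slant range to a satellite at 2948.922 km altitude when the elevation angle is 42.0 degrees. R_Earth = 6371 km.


h = 2948.922 km, el = 42.0 deg
d = -R_E*sin(el) + sqrt((R_E*sin(el))^2 + 2*R_E*h + h^2)
d = -6371.0000*sin(0.7330383) + sqrt((6371.0000*0.6691306)^2 + 2*6371.0000*2948.922 + 2948.922^2)
d = 3764.7170 km

3764.7170 km


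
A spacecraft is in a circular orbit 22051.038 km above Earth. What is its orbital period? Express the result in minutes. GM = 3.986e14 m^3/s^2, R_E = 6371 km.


r = 28422.0380 km = 2.8422038e+07 m
T = 2*pi*sqrt(r^3/mu) = 2*pi*sqrt(2.295967e+22 / 3.986e14)
T = 47686.3459 s = 794.7724 min

794.7724 minutes


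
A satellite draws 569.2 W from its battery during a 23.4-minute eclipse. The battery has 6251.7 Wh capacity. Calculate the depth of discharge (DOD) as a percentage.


E_used = P * t / 60 = 569.2 * 23.4 / 60 = 221.9880 Wh
DOD = E_used / E_total * 100 = 221.9880 / 6251.7 * 100
DOD = 3.5508 %

3.5508 %


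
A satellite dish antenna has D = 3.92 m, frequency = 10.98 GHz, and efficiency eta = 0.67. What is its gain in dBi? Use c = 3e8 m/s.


lambda = c/f = 3e8 / 1.098e+10 = 0.0273224 m
G = eta*(pi*D/lambda)^2 = 0.67*(pi*3.92/0.0273224)^2
G = 136115.8981 (linear)
G = 10*log10(136115.8981) = 51.3391 dBi

51.3391 dBi


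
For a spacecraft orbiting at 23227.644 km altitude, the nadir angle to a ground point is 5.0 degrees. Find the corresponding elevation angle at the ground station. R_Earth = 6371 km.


r = R_E + alt = 29598.6440 km
Law of sines in the satellite / Earth-center / ground-point triangle:
  sin(nadir)/R_E = sin(90 + el)/r  =>  cos(el) = (r/R_E)*sin(nadir)
cos(el) = (29598.6440 / 6371.0000) * sin(5.0 deg) = 0.4049116
el = arccos(0.4049116) = 66.1144 deg
(Earth-central angle = 90 - nadir - el = 18.8856 deg)

66.1144 degrees


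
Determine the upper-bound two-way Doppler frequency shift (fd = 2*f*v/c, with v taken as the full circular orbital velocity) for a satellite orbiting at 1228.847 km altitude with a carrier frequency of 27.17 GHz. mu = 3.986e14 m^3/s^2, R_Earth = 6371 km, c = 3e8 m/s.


r = 7.599847e+06 m
v = sqrt(mu/r) = 7242.1284 m/s (worst-case radial velocity)
f = 27.17 GHz = 2.717e+10 Hz
fd = 2*f*v/c = 2*2.717e+10*7242.1284/3.0e+08
fd = 1.3117909e+06 Hz

1.3118e+06 Hz


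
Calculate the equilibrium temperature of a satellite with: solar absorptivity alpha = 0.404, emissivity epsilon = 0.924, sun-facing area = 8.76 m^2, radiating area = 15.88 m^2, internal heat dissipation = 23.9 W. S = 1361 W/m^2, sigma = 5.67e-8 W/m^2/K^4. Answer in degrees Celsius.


Numerator = alpha*S*A_sun + Q_int = 0.404*1361*8.76 + 23.9 = 4840.5334 W
Denominator = eps*sigma*A_rad = 0.924*5.67e-8*15.88 = 8.319659e-07 W/K^4
T^4 = 5.8181873e+09 K^4
T = 276.1830 K = 3.0330 C

3.0330 degrees Celsius


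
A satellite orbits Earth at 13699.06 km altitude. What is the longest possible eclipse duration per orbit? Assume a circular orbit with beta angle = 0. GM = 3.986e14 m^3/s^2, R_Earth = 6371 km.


r = 20070.0600 km
T = 471.6100 min
Eclipse fraction = arcsin(R_E/r)/pi = arcsin(6371.0000/20070.0600)/pi
= arcsin(0.317438)/pi = 0.1028225
Eclipse duration = 0.1028225 * 471.6100 = 48.4921 min

48.4921 minutes


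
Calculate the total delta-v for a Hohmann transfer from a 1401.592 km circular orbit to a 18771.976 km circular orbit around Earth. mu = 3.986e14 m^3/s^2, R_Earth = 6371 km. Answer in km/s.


r1 = 7772.5920 km = 7.772592e+06 m
r2 = 25142.9760 km = 2.5142976e+07 m
dv1 = sqrt(mu/r1)*(sqrt(2*r2/(r1+r2)) - 1) = 1690.1283 m/s
dv2 = sqrt(mu/r2)*(1 - sqrt(2*r1/(r1+r2))) = 1245.3633 m/s
total dv = |dv1| + |dv2| = 1690.1283 + 1245.3633 = 2935.4915 m/s = 2.9355 km/s

2.9355 km/s


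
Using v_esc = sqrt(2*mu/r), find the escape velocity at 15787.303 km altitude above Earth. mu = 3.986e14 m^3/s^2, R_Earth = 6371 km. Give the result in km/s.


r = 6371.0 + 15787.303 = 22158.3030 km = 2.2158303e+07 m
v_esc = sqrt(2*mu/r) = sqrt(2*3.986e14 / 2.2158303e+07)
v_esc = 5998.1234 m/s = 5.9981 km/s

5.9981 km/s


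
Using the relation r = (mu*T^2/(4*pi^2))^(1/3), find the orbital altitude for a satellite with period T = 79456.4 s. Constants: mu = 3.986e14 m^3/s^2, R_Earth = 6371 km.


T = 79456.4 s
r = (mu*T^2/(4*pi^2))^(1/3) = (3.986e14 * 79456.4^2 / (4*pi^2))^(1/3)
r = 3.9946473e+07 m = 39946.4732 km
alt = r - R_E = 39946.4732 - 6371 = 33575.4732 km

33575.4732 km


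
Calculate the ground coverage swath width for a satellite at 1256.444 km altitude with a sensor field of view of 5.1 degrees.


FOV = 5.1 deg = 0.08901179 rad
swath = 2 * alt * tan(FOV/2) = 2 * 1256.444 * tan(0.0445059)
swath = 2 * 1256.444 * 0.0445353
swath = 111.9122 km

111.9122 km


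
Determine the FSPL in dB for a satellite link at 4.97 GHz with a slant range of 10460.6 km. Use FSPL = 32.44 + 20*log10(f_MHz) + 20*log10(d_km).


f = 4.97 GHz = 4970.0000 MHz
d = 10460.6 km
FSPL = 32.44 + 20*log10(4970.0000) + 20*log10(10460.6)
FSPL = 32.44 + 73.9271 + 80.3911
FSPL = 186.7583 dB

186.7583 dB


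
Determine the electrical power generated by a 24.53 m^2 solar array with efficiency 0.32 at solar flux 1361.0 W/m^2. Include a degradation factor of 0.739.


P = area * eta * S * degradation
P = 24.53 * 0.32 * 1361.0 * 0.739
P = 7894.9628 W

7894.9628 W


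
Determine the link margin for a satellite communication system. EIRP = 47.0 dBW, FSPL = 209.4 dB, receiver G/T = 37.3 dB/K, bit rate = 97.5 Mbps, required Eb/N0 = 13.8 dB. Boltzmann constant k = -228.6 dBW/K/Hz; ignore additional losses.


C/N0 = EIRP - FSPL + G/T - k = 47.0 - 209.4 + 37.3 - (-228.6)
C/N0 = 103.5000 dB-Hz
R_b = 97.5 Mbps = 9.75e+07 bps -> 10*log10(R_b) = 79.8900 dB-Hz
Eb/N0 = C/N0 - 10*log10(R_b) = 103.5000 - 79.8900 = 23.6100 dB
Margin = Eb/N0 - Eb/N0_req = 23.6100 - 13.8 = 9.8100 dB (link closes)

9.8100 dB


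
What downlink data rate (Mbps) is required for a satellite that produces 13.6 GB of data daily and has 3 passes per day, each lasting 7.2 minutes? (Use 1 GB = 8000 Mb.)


total contact time = 3 * 7.2 * 60 = 1296.0000 s
data = 13.6 GB = 108800.0000 Mb
rate = 108800.0000 / 1296.0000 = 83.9506 Mbps

83.9506 Mbps


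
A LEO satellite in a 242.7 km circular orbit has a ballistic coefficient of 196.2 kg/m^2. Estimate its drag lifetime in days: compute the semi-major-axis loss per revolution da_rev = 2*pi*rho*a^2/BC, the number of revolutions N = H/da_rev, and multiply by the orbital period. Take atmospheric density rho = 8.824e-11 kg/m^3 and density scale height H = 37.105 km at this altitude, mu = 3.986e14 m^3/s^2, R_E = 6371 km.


a = R_E + alt = 6613.7000 km = 6.6137e+06 m
da_rev = 2*pi*rho*a^2/BC = 2*pi*8.824e-11*(6.6137e+06)^2/196.2 = 123.604803 m per revolution
N = H/da_rev = 37105.0000 m / 123.604803 m = 300.1906 revolutions
P = 2*pi*sqrt(a^3/mu) = 5352.7623 s
lifetime = N*P = 300.1906 * 5352.7623 = 1.6068489e+06 s = 18.5978 days

18.5978 days


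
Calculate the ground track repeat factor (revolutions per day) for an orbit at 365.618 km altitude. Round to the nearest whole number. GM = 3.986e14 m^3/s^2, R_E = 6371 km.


r = 6.736618e+06 m
T = 2*pi*sqrt(r^3/mu) = 5502.6780 s = 91.7113 min
revs/day = 1440 / 91.7113 = 15.7014
Rounded: 16 revolutions per day

16 revolutions per day


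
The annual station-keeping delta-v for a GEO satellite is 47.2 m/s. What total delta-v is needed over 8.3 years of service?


dV = rate * years = 47.2 * 8.3
dV = 391.7600 m/s

391.7600 m/s


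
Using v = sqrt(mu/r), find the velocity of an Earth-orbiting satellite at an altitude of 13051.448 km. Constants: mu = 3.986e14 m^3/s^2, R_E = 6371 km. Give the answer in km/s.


r = R_E + alt = 6371.0 + 13051.448 = 19422.4480 km = 1.9422448e+07 m
v = sqrt(mu/r) = sqrt(3.986e14 / 1.9422448e+07) = 4530.1926 m/s = 4.5302 km/s

4.5302 km/s


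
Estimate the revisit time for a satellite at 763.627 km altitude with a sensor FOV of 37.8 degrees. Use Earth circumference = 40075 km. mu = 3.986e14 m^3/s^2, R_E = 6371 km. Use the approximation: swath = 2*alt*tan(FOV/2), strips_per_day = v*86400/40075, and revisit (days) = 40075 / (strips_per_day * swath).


swath = 2*763.627*tan(0.3298672) = 522.8959 km
v = sqrt(mu/r) = 7474.5149 m/s = 7.4745 km/s
strips/day = v*86400/40075 = 7.4745*86400/40075 = 16.1147
coverage/day = strips * swath = 16.1147 * 522.8959 = 8426.3302 km
revisit = 40075 / 8426.3302 = 4.7559 days

4.7559 days


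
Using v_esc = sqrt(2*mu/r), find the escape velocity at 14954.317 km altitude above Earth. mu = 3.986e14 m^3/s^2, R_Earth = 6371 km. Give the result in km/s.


r = 6371.0 + 14954.317 = 21325.3170 km = 2.1325317e+07 m
v_esc = sqrt(2*mu/r) = sqrt(2*3.986e14 / 2.1325317e+07)
v_esc = 6114.1473 m/s = 6.1141 km/s

6.1141 km/s


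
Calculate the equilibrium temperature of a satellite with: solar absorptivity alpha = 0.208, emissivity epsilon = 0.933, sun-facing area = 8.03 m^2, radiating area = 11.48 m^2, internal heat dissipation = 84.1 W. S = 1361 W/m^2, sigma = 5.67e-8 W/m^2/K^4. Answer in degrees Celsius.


Numerator = alpha*S*A_sun + Q_int = 0.208*1361*8.03 + 84.1 = 2357.2966 W
Denominator = eps*sigma*A_rad = 0.933*5.67e-8*11.48 = 6.0730463e-07 W/K^4
T^4 = 3.881572e+09 K^4
T = 249.6042 K = -23.5458 C

-23.5458 degrees Celsius


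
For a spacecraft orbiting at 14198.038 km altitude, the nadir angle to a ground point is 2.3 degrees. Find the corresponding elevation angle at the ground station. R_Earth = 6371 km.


r = R_E + alt = 20569.0380 km
Law of sines in the satellite / Earth-center / ground-point triangle:
  sin(nadir)/R_E = sin(90 + el)/r  =>  cos(el) = (r/R_E)*sin(nadir)
cos(el) = (20569.0380 / 6371.0000) * sin(2.3 deg) = 0.1295672
el = arccos(0.1295672) = 82.5554 deg
(Earth-central angle = 90 - nadir - el = 5.1446 deg)

82.5554 degrees


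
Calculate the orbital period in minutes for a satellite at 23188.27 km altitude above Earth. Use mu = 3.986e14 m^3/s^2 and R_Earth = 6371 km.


r = 29559.2700 km = 2.955927e+07 m
T = 2*pi*sqrt(r^3/mu) = 2*pi*sqrt(2.5827425e+22 / 3.986e14)
T = 50576.8501 s = 842.9475 min

842.9475 minutes


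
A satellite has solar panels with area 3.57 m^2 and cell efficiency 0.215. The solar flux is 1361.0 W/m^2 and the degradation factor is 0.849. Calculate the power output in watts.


P = area * eta * S * degradation
P = 3.57 * 0.215 * 1361.0 * 0.849
P = 886.8956 W

886.8956 W


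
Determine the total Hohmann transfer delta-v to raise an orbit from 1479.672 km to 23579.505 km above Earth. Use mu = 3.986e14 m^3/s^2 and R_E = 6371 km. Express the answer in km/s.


r1 = 7850.6720 km = 7.850672e+06 m
r2 = 29950.5050 km = 2.9950505e+07 m
dv1 = sqrt(mu/r1)*(sqrt(2*r2/(r1+r2)) - 1) = 1844.2375 m/s
dv2 = sqrt(mu/r2)*(1 - sqrt(2*r1/(r1+r2))) = 1296.9379 m/s
total dv = |dv1| + |dv2| = 1844.2375 + 1296.9379 = 3141.1754 m/s = 3.1412 km/s

3.1412 km/s


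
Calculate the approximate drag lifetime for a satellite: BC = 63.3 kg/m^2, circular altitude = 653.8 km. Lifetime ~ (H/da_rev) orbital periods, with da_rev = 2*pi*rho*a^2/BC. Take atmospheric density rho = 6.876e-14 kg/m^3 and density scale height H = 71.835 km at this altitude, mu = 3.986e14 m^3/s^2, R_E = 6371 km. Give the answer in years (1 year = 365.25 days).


a = R_E + alt = 7024.8000 km = 7.0248e+06 m
da_rev = 2*pi*rho*a^2/BC = 2*pi*6.876e-14*(7.0248e+06)^2/63.3 = 0.336806105 m per revolution
N = H/da_rev = 71835.0000 m / 0.336806105 m = 213282.9512 revolutions
P = 2*pi*sqrt(a^3/mu) = 5859.5217 s
lifetime = N*P = 213282.9512 * 5859.5217 = 1.2497361e+09 s = 14464.5380 days
years = 14464.5380 / 365.25 = 39.6017 years

39.6017 years


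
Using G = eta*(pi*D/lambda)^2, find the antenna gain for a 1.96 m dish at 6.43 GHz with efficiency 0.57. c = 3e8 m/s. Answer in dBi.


lambda = c/f = 3e8 / 6.43e+09 = 0.0466563 m
G = eta*(pi*D/lambda)^2 = 0.57*(pi*1.96/0.0466563)^2
G = 9928.1009 (linear)
G = 10*log10(9928.1009) = 39.9687 dBi

39.9687 dBi


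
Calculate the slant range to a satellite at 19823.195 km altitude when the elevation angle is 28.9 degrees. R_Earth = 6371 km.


h = 19823.195 km, el = 28.9 deg
d = -R_E*sin(el) + sqrt((R_E*sin(el))^2 + 2*R_E*h + h^2)
d = -6371.0000*sin(0.5044002) + sqrt((6371.0000*0.4832824)^2 + 2*6371.0000*19823.195 + 19823.195^2)
d = 22514.4915 km

22514.4915 km


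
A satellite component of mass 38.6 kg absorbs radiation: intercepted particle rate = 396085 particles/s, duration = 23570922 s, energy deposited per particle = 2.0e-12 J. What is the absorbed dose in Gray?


Total energy deposited = rate * time * E_per
  = 396085 * 23570922 * 2.0e-12 = 18.6722 J
Dose = E_total / mass = 18.6722 / 38.6
Dose = 0.4837352 Gy

0.4837 Gy


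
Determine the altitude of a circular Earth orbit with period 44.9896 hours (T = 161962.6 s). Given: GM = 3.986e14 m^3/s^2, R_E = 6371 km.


T = 161962.6 s
r = (mu*T^2/(4*pi^2))^(1/3) = (3.986e14 * 161962.6^2 / (4*pi^2))^(1/3)
r = 6.4219809e+07 m = 64219.8094 km
alt = r - R_E = 64219.8094 - 6371 = 57848.8094 km

57848.8094 km


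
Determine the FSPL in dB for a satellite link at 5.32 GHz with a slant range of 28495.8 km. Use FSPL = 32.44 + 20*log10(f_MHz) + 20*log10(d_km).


f = 5.32 GHz = 5320.0000 MHz
d = 28495.8 km
FSPL = 32.44 + 20*log10(5320.0000) + 20*log10(28495.8)
FSPL = 32.44 + 74.5182 + 89.0956
FSPL = 196.0538 dB

196.0538 dB


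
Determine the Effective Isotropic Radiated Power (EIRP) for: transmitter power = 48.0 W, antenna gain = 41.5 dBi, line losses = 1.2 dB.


Pt = 48.0 W = 16.8124 dBW
EIRP = Pt_dBW + Gt - losses = 16.8124 + 41.5 - 1.2 = 57.1124 dBW

57.1124 dBW


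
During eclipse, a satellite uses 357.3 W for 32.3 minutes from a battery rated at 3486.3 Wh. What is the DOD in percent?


E_used = P * t / 60 = 357.3 * 32.3 / 60 = 192.3465 Wh
DOD = E_used / E_total * 100 = 192.3465 / 3486.3 * 100
DOD = 5.5172 %

5.5172 %


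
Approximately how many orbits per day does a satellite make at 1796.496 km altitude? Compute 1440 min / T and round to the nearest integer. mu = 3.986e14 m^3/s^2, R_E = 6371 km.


r = 8.167496e+06 m
T = 2*pi*sqrt(r^3/mu) = 7345.8933 s = 122.4316 min
revs/day = 1440 / 122.4316 = 11.7617
Rounded: 12 revolutions per day

12 revolutions per day


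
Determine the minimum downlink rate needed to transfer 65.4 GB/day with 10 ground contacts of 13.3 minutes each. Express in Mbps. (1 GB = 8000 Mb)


total contact time = 10 * 13.3 * 60 = 7980.0000 s
data = 65.4 GB = 523200.0000 Mb
rate = 523200.0000 / 7980.0000 = 65.5639 Mbps

65.5639 Mbps


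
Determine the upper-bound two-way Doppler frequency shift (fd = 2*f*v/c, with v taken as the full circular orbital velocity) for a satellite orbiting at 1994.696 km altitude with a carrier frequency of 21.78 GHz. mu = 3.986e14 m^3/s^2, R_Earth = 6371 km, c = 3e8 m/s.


r = 8.365696e+06 m
v = sqrt(mu/r) = 6902.6779 m/s (worst-case radial velocity)
f = 21.78 GHz = 2.178e+10 Hz
fd = 2*f*v/c = 2*2.178e+10*6902.6779/3.0e+08
fd = 1.0022688e+06 Hz

1.0023e+06 Hz


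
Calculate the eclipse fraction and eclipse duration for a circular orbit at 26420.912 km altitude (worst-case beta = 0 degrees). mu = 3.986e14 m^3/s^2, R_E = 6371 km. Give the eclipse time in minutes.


r = 32791.9120 km
T = 984.9407 min
Eclipse fraction = arcsin(R_E/r)/pi = arcsin(6371.0000/32791.9120)/pi
= arcsin(0.1942857)/pi = 0.06223889
Eclipse duration = 0.06223889 * 984.9407 = 61.3016 min

61.3016 minutes


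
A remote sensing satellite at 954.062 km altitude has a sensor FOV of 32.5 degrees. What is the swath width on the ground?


FOV = 32.5 deg = 0.567232 rad
swath = 2 * alt * tan(FOV/2) = 2 * 954.062 * tan(0.283616)
swath = 2 * 954.062 * 0.2914734
swath = 556.1674 km

556.1674 km


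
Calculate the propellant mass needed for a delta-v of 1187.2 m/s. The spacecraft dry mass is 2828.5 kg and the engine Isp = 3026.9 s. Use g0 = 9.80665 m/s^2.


ve = Isp * g0 = 3026.9 * 9.80665 = 29683.748885 m/s
mass ratio = exp(dv/ve) = exp(1187.2/29683.748885) = 1.04080552
m_prop = m_dry * (mr - 1) = 2828.5 * (1.04080552 - 1)
m_prop = 115.4184 kg

115.4184 kg


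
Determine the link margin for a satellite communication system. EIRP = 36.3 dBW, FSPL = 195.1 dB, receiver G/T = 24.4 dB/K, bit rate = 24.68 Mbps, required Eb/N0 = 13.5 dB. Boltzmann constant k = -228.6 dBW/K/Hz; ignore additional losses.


C/N0 = EIRP - FSPL + G/T - k = 36.3 - 195.1 + 24.4 - (-228.6)
C/N0 = 94.2000 dB-Hz
R_b = 24.68 Mbps = 2.468e+07 bps -> 10*log10(R_b) = 73.9235 dB-Hz
Eb/N0 = C/N0 - 10*log10(R_b) = 94.2000 - 73.9235 = 20.2765 dB
Margin = Eb/N0 - Eb/N0_req = 20.2765 - 13.5 = 6.7765 dB (link closes)

6.7765 dB


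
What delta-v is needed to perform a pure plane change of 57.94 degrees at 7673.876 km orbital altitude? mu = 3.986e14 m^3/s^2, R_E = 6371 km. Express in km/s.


r = 14044.8760 km = 1.4044876e+07 m
V = sqrt(mu/r) = 5327.3311 m/s
di = 57.94 deg = 1.0112 rad
dV = 2*V*sin(di/2) = 2*5327.3311*sin(0.5056219)
dV = 5160.6028 m/s = 5.1606 km/s

5.1606 km/s


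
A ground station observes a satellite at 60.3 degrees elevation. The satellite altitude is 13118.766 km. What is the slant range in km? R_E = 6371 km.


h = 13118.766 km, el = 60.3 deg
d = -R_E*sin(el) + sqrt((R_E*sin(el))^2 + 2*R_E*h + h^2)
d = -6371.0000*sin(1.0524) + sqrt((6371.0000*0.8686315)^2 + 2*6371.0000*13118.766 + 13118.766^2)
d = 13698.3968 km

13698.3968 km


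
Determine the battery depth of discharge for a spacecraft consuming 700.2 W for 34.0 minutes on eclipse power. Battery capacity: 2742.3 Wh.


E_used = P * t / 60 = 700.2 * 34.0 / 60 = 396.7800 Wh
DOD = E_used / E_total * 100 = 396.7800 / 2742.3 * 100
DOD = 14.4689 %

14.4689 %


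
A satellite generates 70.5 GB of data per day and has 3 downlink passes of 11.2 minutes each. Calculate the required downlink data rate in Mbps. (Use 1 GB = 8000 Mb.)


total contact time = 3 * 11.2 * 60 = 2016.0000 s
data = 70.5 GB = 564000.0000 Mb
rate = 564000.0000 / 2016.0000 = 279.7619 Mbps

279.7619 Mbps


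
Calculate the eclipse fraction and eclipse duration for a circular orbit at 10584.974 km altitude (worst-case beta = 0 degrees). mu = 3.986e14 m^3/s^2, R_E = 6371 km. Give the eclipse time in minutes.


r = 16955.9740 km
T = 366.2217 min
Eclipse fraction = arcsin(R_E/r)/pi = arcsin(6371.0000/16955.9740)/pi
= arcsin(0.3757378)/pi = 0.1226107
Eclipse duration = 0.1226107 * 366.2217 = 44.9027 min

44.9027 minutes
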